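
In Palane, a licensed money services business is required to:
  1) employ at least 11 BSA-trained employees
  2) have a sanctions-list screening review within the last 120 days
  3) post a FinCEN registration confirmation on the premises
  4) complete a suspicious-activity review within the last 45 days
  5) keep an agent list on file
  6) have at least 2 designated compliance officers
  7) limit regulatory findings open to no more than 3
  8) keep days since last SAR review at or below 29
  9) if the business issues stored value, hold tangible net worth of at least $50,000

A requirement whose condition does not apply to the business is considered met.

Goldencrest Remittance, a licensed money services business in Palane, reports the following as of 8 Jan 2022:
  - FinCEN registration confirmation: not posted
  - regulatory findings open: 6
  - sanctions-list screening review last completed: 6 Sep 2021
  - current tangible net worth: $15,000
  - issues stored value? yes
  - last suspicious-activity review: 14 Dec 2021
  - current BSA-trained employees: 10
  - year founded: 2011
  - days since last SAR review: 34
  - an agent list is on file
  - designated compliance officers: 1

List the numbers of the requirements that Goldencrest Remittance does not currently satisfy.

1, 2, 3, 6, 7, 8, 9

1. BSA-trained employees 10 < 11 → not met
2. sanctions-list screening review 124 days ago vs limit 120 → not met
3. FinCEN registration confirmation absent → not met
4. suspicious-activity review 25 days ago vs limit 45 → met
5. agent list present → met
6. designated compliance officers 1 < 2 → not met
7. regulatory findings open 6 > 3 → not met
8. days since last SAR review 34 > 29 → not met
9. condition 'issues stored value' holds; tangible net worth $15,000 < $50,000 → not met
Not met: 1, 2, 3, 6, 7, 8, 9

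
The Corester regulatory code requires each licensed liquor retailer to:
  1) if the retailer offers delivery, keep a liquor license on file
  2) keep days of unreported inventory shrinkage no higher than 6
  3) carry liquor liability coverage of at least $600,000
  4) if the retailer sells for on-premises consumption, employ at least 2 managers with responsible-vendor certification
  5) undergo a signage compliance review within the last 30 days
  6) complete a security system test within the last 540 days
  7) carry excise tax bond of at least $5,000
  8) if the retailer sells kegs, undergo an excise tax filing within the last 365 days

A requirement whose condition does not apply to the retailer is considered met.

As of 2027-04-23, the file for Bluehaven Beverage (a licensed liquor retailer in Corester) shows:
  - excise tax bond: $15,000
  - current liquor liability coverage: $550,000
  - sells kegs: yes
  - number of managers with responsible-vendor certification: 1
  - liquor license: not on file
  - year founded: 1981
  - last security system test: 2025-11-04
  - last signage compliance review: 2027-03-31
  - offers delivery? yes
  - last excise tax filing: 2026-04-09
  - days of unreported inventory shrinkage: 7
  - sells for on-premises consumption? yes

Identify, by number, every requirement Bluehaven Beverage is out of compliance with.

1. condition 'offers delivery' holds; liquor license absent → not met
2. days of unreported inventory shrinkage 7 > 6 → not met
3. liquor liability coverage $550,000 < $600,000 → not met
4. condition 'sells for on-premises consumption' holds; managers with responsible-vendor certification 1 < 2 → not met
5. signage compliance review 23 days ago vs limit 30 → met
6. security system test 535 days ago vs limit 540 → met
7. excise tax bond $15,000 ≥ $5,000 → met
8. condition 'sells kegs' holds; excise tax filing 379 days ago vs limit 365 → not met
Not met: 1, 2, 3, 4, 8

1, 2, 3, 4, 8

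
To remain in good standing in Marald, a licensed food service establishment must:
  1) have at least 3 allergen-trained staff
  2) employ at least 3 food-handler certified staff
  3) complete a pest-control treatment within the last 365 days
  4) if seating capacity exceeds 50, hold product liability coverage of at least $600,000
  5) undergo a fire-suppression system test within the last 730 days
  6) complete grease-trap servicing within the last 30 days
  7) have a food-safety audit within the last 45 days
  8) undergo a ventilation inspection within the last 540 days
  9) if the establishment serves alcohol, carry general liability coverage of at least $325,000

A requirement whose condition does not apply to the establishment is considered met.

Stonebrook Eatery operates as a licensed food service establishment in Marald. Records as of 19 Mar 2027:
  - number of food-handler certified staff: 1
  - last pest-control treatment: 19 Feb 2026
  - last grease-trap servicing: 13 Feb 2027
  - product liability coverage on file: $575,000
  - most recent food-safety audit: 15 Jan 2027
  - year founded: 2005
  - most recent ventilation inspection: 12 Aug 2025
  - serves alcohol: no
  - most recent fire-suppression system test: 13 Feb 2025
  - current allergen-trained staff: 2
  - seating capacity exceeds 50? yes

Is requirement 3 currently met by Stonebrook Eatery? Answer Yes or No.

No

3. pest-control treatment 393 days ago vs limit 365 → not met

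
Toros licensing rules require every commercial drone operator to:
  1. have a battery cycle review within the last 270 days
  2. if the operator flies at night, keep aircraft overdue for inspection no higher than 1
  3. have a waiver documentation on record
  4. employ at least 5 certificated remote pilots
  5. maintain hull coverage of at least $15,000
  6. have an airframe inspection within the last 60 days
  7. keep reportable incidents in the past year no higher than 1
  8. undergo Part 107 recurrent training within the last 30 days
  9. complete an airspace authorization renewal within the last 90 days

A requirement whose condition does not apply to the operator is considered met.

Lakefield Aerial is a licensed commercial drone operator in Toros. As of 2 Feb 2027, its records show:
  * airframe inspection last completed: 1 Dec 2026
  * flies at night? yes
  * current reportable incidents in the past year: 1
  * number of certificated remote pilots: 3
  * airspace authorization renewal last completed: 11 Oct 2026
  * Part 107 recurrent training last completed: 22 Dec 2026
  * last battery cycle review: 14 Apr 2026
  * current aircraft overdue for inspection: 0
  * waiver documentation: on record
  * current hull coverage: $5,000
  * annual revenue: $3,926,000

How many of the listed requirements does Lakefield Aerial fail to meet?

1. battery cycle review 294 days ago vs limit 270 → not met
2. condition 'flies at night' holds; aircraft overdue for inspection 0 ≤ 1 → met
3. waiver documentation present → met
4. certificated remote pilots 3 < 5 → not met
5. hull coverage $5,000 < $15,000 → not met
6. airframe inspection 63 days ago vs limit 60 → not met
7. reportable incidents in the past year 1 ≤ 1 → met
8. Part 107 recurrent training 42 days ago vs limit 30 → not met
9. airspace authorization renewal 114 days ago vs limit 90 → not met
Not met: 6 of 9

6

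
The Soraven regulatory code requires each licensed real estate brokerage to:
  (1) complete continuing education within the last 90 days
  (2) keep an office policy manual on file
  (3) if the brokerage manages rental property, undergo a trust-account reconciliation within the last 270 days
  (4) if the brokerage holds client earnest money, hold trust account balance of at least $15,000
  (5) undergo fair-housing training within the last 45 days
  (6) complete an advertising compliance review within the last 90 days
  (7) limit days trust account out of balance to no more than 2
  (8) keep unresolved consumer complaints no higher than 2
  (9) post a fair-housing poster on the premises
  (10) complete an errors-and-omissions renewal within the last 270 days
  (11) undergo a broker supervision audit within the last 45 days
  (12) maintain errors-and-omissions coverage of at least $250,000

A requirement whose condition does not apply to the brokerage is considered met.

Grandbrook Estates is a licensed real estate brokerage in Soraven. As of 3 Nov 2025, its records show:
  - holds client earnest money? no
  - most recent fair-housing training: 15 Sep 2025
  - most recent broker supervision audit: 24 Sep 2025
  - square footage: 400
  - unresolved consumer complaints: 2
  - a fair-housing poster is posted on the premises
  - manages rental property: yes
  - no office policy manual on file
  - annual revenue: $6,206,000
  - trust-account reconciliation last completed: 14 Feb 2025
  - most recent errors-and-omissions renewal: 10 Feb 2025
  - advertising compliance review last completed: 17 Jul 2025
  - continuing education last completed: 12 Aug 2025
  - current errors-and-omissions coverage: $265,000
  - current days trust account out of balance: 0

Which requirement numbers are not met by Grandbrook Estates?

1. continuing education 83 days ago vs limit 90 → met
2. office policy manual absent → not met
3. condition 'manages rental property' holds; trust-account reconciliation 262 days ago vs limit 270 → met
4. condition 'holds client earnest money' does not hold → requirement n/a → met
5. fair-housing training 49 days ago vs limit 45 → not met
6. advertising compliance review 109 days ago vs limit 90 → not met
7. days trust account out of balance 0 ≤ 2 → met
8. unresolved consumer complaints 2 ≤ 2 → met
9. fair-housing poster present → met
10. errors-and-omissions renewal 266 days ago vs limit 270 → met
11. broker supervision audit 40 days ago vs limit 45 → met
12. errors-and-omissions coverage $265,000 ≥ $250,000 → met
Not met: 2, 5, 6

2, 5, 6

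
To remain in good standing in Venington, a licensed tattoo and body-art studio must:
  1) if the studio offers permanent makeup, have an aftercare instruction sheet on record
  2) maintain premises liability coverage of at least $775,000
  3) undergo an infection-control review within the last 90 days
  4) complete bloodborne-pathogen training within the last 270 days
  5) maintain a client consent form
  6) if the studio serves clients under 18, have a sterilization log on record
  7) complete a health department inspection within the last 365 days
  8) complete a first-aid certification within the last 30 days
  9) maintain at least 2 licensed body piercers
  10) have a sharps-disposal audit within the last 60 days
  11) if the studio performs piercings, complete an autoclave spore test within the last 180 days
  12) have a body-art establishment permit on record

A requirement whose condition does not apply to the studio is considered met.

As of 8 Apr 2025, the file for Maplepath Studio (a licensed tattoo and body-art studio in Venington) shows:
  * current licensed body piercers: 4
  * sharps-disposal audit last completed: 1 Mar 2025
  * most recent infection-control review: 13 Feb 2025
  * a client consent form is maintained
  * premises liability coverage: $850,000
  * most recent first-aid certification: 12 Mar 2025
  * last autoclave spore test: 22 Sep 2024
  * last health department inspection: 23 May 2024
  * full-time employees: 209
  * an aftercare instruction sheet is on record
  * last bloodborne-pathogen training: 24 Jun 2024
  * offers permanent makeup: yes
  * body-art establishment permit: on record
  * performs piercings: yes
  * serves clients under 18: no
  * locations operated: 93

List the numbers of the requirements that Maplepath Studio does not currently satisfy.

4, 11

1. condition 'offers permanent makeup' holds; aftercare instruction sheet present → met
2. premises liability coverage $850,000 ≥ $775,000 → met
3. infection-control review 54 days ago vs limit 90 → met
4. bloodborne-pathogen training 288 days ago vs limit 270 → not met
5. client consent form present → met
6. condition 'serves clients under 18' does not hold → requirement n/a → met
7. health department inspection 320 days ago vs limit 365 → met
8. first-aid certification 27 days ago vs limit 30 → met
9. licensed body piercers 4 ≥ 2 → met
10. sharps-disposal audit 38 days ago vs limit 60 → met
11. condition 'performs piercings' holds; autoclave spore test 198 days ago vs limit 180 → not met
12. body-art establishment permit present → met
Not met: 4, 11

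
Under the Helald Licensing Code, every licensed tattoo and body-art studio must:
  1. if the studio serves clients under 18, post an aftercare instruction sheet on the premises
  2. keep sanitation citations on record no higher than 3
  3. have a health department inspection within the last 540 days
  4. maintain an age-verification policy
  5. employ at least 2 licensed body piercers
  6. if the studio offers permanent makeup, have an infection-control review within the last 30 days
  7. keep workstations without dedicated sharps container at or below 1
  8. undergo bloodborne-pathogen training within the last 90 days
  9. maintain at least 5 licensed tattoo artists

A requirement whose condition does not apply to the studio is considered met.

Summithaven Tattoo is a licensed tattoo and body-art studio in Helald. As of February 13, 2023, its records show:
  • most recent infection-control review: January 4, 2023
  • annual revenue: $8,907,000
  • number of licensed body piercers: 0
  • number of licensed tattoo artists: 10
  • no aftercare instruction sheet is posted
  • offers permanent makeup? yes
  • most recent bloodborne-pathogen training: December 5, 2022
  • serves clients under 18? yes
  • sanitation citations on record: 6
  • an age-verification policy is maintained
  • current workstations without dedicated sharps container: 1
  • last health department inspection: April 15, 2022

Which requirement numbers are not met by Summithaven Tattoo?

1. condition 'serves clients under 18' holds; aftercare instruction sheet absent → not met
2. sanitation citations on record 6 > 3 → not met
3. health department inspection 304 days ago vs limit 540 → met
4. age-verification policy present → met
5. licensed body piercers 0 < 2 → not met
6. condition 'offers permanent makeup' holds; infection-control review 40 days ago vs limit 30 → not met
7. workstations without dedicated sharps container 1 ≤ 1 → met
8. bloodborne-pathogen training 70 days ago vs limit 90 → met
9. licensed tattoo artists 10 ≥ 5 → met
Not met: 1, 2, 5, 6

1, 2, 5, 6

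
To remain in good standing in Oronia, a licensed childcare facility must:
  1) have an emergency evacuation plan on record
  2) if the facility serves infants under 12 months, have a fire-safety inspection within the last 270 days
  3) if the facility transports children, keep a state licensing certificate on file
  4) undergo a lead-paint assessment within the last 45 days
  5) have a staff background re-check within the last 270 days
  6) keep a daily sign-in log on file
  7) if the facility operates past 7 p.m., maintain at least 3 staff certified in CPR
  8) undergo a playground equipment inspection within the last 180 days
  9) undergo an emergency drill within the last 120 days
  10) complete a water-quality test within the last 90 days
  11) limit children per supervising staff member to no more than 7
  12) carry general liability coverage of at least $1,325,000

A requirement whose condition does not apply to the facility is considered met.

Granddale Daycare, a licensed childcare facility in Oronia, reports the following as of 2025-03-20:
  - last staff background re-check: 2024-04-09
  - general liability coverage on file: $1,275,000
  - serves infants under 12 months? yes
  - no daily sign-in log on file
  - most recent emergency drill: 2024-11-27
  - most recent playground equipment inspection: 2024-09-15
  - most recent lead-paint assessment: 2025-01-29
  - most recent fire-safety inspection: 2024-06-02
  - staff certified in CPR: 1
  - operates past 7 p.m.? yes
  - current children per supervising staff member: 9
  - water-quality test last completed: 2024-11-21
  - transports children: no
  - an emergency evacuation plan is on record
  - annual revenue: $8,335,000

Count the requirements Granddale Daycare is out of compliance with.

1. emergency evacuation plan present → met
2. condition 'serves infants under 12 months' holds; fire-safety inspection 291 days ago vs limit 270 → not met
3. condition 'transports children' does not hold → requirement n/a → met
4. lead-paint assessment 50 days ago vs limit 45 → not met
5. staff background re-check 345 days ago vs limit 270 → not met
6. daily sign-in log absent → not met
7. condition 'operates past 7 p.m.' holds; staff certified in CPR 1 < 3 → not met
8. playground equipment inspection 186 days ago vs limit 180 → not met
9. emergency drill 113 days ago vs limit 120 → met
10. water-quality test 119 days ago vs limit 90 → not met
11. children per supervising staff member 9 > 7 → not met
12. general liability coverage $1,275,000 < $1,325,000 → not met
Not met: 9 of 12

9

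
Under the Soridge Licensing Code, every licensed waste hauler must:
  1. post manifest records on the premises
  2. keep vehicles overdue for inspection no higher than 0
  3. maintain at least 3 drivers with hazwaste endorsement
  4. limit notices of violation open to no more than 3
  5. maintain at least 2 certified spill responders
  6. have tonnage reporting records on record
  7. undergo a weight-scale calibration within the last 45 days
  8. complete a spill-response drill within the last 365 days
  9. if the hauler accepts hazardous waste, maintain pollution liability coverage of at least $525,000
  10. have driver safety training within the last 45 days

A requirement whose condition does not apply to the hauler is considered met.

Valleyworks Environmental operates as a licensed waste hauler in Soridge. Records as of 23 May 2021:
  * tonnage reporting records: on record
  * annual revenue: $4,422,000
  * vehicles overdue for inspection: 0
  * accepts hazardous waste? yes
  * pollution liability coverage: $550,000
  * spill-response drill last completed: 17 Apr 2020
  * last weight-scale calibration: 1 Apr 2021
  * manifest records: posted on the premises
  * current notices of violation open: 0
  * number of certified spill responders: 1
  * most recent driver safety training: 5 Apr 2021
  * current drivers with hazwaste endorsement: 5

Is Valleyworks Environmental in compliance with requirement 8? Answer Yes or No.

No

8. spill-response drill 401 days ago vs limit 365 → not met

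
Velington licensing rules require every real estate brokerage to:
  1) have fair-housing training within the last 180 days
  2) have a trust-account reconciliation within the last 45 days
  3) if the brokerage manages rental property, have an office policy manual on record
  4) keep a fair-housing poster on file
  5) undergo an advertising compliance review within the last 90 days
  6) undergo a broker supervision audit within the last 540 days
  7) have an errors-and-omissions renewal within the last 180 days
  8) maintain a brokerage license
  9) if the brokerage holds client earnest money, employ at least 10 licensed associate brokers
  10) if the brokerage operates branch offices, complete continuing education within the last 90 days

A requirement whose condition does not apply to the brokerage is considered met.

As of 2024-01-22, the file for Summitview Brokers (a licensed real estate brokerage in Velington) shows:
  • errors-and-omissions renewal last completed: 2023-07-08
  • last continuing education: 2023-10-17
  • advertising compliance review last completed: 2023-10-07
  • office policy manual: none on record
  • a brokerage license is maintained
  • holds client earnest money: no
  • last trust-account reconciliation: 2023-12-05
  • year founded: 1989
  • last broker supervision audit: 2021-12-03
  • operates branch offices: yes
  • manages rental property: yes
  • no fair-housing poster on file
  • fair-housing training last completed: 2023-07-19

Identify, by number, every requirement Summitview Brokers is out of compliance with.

1, 2, 3, 4, 5, 6, 7, 10

1. fair-housing training 187 days ago vs limit 180 → not met
2. trust-account reconciliation 48 days ago vs limit 45 → not met
3. condition 'manages rental property' holds; office policy manual absent → not met
4. fair-housing poster absent → not met
5. advertising compliance review 107 days ago vs limit 90 → not met
6. broker supervision audit 780 days ago vs limit 540 → not met
7. errors-and-omissions renewal 198 days ago vs limit 180 → not met
8. brokerage license present → met
9. condition 'holds client earnest money' does not hold → requirement n/a → met
10. condition 'operates branch offices' holds; continuing education 97 days ago vs limit 90 → not met
Not met: 1, 2, 3, 4, 5, 6, 7, 10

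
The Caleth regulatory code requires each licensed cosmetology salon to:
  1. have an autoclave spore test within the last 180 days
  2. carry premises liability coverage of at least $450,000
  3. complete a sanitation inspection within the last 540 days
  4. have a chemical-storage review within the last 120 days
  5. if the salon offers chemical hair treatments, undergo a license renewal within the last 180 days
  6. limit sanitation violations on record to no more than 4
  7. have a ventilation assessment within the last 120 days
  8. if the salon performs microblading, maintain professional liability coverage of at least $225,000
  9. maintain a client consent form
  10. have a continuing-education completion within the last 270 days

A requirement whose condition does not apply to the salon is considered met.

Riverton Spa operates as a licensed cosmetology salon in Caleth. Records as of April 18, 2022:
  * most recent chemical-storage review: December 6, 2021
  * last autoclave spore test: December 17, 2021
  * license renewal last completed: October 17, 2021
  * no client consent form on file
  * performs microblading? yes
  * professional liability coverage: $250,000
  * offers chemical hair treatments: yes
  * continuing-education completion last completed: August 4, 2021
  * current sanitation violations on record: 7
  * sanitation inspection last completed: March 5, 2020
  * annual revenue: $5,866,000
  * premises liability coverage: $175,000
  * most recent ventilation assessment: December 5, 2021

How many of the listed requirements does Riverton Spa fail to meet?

1. autoclave spore test 122 days ago vs limit 180 → met
2. premises liability coverage $175,000 < $450,000 → not met
3. sanitation inspection 774 days ago vs limit 540 → not met
4. chemical-storage review 133 days ago vs limit 120 → not met
5. condition 'offers chemical hair treatments' holds; license renewal 183 days ago vs limit 180 → not met
6. sanitation violations on record 7 > 4 → not met
7. ventilation assessment 134 days ago vs limit 120 → not met
8. condition 'performs microblading' holds; professional liability coverage $250,000 ≥ $225,000 → met
9. client consent form absent → not met
10. continuing-education completion 257 days ago vs limit 270 → met
Not met: 7 of 10

7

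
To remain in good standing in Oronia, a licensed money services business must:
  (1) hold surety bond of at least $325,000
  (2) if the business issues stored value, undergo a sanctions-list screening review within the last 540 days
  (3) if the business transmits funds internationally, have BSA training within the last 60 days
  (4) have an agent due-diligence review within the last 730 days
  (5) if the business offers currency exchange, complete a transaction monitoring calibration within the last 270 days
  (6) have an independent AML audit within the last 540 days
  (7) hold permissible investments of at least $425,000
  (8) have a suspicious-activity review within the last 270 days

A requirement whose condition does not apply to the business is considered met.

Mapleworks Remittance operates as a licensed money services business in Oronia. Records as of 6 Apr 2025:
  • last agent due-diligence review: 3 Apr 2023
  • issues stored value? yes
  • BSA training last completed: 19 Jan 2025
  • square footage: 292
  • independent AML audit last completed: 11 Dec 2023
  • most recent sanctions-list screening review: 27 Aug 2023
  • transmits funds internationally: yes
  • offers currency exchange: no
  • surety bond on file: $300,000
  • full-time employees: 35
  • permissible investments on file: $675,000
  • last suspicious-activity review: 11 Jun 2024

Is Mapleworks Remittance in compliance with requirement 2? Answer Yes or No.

No

2. condition 'issues stored value' holds; sanctions-list screening review 588 days ago vs limit 540 → not met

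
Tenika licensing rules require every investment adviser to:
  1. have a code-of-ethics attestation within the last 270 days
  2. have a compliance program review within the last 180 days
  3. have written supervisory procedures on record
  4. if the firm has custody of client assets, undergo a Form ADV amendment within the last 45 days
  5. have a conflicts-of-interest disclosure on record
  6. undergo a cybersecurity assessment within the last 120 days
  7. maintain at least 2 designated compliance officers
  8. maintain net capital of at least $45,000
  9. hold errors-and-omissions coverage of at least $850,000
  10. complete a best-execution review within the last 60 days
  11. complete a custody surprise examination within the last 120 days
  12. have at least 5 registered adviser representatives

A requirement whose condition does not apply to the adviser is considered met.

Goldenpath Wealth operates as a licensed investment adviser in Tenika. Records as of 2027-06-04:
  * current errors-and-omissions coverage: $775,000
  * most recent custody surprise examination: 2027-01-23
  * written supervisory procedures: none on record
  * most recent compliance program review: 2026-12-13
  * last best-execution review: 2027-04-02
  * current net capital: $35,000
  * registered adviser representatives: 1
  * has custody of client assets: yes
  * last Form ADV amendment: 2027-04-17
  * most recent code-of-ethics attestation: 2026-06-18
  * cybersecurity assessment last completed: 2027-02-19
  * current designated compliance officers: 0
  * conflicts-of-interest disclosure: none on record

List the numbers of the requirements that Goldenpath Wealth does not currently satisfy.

1, 3, 4, 5, 7, 8, 9, 10, 11, 12

1. code-of-ethics attestation 351 days ago vs limit 270 → not met
2. compliance program review 173 days ago vs limit 180 → met
3. written supervisory procedures absent → not met
4. condition 'has custody of client assets' holds; Form ADV amendment 48 days ago vs limit 45 → not met
5. conflicts-of-interest disclosure absent → not met
6. cybersecurity assessment 105 days ago vs limit 120 → met
7. designated compliance officers 0 < 2 → not met
8. net capital $35,000 < $45,000 → not met
9. errors-and-omissions coverage $775,000 < $850,000 → not met
10. best-execution review 63 days ago vs limit 60 → not met
11. custody surprise examination 132 days ago vs limit 120 → not met
12. registered adviser representatives 1 < 5 → not met
Not met: 1, 3, 4, 5, 7, 8, 9, 10, 11, 12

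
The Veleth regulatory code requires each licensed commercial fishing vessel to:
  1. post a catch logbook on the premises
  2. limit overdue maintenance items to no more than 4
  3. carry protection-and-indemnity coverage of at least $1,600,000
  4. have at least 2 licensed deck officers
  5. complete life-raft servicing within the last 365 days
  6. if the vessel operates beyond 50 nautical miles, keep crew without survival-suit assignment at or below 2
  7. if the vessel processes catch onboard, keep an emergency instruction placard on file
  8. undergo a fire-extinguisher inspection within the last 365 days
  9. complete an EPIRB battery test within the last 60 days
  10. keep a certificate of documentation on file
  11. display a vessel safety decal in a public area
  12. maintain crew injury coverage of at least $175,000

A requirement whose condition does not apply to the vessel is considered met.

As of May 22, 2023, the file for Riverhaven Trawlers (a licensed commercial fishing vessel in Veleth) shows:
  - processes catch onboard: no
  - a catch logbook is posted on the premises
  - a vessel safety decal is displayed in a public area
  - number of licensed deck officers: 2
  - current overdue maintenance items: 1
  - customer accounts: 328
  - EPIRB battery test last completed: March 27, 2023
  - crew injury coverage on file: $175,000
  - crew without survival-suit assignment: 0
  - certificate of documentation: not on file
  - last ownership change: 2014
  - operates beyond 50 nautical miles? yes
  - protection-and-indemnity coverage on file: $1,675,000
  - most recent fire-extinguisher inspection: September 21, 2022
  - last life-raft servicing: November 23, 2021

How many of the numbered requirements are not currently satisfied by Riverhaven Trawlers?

1. catch logbook present → met
2. overdue maintenance items 1 ≤ 4 → met
3. protection-and-indemnity coverage $1,675,000 ≥ $1,600,000 → met
4. licensed deck officers 2 ≥ 2 → met
5. life-raft servicing 545 days ago vs limit 365 → not met
6. condition 'operates beyond 50 nautical miles' holds; crew without survival-suit assignment 0 ≤ 2 → met
7. condition 'processes catch onboard' does not hold → requirement n/a → met
8. fire-extinguisher inspection 243 days ago vs limit 365 → met
9. EPIRB battery test 56 days ago vs limit 60 → met
10. certificate of documentation absent → not met
11. vessel safety decal present → met
12. crew injury coverage $175,000 ≥ $175,000 → met
Not met: 2 of 12

2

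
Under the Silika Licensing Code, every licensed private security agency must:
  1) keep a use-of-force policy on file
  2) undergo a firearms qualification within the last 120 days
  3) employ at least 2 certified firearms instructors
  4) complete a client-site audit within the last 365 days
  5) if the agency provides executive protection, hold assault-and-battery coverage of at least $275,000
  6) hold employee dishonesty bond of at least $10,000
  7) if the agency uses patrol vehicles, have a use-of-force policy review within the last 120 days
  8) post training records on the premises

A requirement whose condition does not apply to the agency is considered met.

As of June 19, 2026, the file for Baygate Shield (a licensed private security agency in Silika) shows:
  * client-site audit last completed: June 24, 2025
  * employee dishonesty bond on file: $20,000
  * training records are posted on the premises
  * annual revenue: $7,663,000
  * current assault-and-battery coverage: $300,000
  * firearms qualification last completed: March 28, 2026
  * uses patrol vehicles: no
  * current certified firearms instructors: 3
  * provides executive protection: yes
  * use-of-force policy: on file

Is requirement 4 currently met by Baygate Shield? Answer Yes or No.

Yes

4. client-site audit 360 days ago vs limit 365 → met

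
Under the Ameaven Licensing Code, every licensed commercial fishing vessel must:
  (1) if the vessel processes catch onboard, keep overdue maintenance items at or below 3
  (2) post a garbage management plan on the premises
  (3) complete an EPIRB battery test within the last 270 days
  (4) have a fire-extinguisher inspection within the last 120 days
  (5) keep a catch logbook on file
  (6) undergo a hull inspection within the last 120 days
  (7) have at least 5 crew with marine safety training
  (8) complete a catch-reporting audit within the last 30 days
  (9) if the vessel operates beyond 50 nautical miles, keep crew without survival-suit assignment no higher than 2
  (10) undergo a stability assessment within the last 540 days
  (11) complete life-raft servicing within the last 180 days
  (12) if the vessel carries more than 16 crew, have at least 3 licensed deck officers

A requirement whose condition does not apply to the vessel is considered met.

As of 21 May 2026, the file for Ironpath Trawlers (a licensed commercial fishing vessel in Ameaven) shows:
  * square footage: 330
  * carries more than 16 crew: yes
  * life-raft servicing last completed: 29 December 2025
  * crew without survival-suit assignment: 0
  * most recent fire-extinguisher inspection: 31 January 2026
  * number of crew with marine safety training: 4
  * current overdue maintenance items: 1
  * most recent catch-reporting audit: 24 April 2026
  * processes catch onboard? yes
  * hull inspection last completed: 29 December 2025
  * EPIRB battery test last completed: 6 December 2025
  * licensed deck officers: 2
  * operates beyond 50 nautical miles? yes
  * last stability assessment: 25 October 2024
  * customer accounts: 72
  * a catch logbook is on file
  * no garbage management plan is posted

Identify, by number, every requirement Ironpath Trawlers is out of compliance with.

2, 6, 7, 10, 12

1. condition 'processes catch onboard' holds; overdue maintenance items 1 ≤ 3 → met
2. garbage management plan absent → not met
3. EPIRB battery test 166 days ago vs limit 270 → met
4. fire-extinguisher inspection 110 days ago vs limit 120 → met
5. catch logbook present → met
6. hull inspection 143 days ago vs limit 120 → not met
7. crew with marine safety training 4 < 5 → not met
8. catch-reporting audit 27 days ago vs limit 30 → met
9. condition 'operates beyond 50 nautical miles' holds; crew without survival-suit assignment 0 ≤ 2 → met
10. stability assessment 573 days ago vs limit 540 → not met
11. life-raft servicing 143 days ago vs limit 180 → met
12. condition 'carries more than 16 crew' holds; licensed deck officers 2 < 3 → not met
Not met: 2, 6, 7, 10, 12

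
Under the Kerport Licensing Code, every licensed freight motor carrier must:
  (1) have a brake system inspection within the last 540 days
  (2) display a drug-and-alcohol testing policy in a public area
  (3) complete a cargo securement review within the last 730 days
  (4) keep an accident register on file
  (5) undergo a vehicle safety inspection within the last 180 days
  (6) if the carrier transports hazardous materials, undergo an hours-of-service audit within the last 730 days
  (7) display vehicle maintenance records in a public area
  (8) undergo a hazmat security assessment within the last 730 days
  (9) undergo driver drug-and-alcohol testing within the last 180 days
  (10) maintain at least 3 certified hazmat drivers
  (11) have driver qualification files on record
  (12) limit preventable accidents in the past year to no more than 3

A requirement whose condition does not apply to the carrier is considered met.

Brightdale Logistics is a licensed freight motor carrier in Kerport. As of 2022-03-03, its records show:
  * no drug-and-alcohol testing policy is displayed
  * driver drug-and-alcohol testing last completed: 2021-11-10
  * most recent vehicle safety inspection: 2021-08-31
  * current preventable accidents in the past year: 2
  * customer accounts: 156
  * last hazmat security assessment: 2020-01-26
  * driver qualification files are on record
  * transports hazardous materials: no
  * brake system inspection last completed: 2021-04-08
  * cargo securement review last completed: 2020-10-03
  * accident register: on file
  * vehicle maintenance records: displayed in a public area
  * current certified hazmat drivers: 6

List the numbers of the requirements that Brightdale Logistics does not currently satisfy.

1. brake system inspection 329 days ago vs limit 540 → met
2. drug-and-alcohol testing policy absent → not met
3. cargo securement review 516 days ago vs limit 730 → met
4. accident register present → met
5. vehicle safety inspection 184 days ago vs limit 180 → not met
6. condition 'transports hazardous materials' does not hold → requirement n/a → met
7. vehicle maintenance records present → met
8. hazmat security assessment 767 days ago vs limit 730 → not met
9. driver drug-and-alcohol testing 113 days ago vs limit 180 → met
10. certified hazmat drivers 6 ≥ 3 → met
11. driver qualification files present → met
12. preventable accidents in the past year 2 ≤ 3 → met
Not met: 2, 5, 8

2, 5, 8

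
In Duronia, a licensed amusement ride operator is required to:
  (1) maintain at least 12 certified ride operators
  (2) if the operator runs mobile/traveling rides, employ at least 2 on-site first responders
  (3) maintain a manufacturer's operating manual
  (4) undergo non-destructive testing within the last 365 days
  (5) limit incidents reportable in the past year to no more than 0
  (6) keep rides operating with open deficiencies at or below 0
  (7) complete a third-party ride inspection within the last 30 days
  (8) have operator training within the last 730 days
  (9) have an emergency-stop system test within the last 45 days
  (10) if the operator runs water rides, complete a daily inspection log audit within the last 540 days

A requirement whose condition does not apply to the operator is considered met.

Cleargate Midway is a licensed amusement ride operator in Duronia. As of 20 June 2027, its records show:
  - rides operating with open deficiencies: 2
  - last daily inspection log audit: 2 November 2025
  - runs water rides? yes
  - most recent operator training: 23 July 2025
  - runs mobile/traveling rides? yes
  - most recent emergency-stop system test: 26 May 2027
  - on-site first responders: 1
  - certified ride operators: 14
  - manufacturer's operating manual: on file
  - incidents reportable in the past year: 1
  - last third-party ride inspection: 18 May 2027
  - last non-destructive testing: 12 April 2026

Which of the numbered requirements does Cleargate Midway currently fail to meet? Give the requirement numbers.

2, 4, 5, 6, 7, 10

1. certified ride operators 14 ≥ 12 → met
2. condition 'runs mobile/traveling rides' holds; on-site first responders 1 < 2 → not met
3. manufacturer's operating manual present → met
4. non-destructive testing 434 days ago vs limit 365 → not met
5. incidents reportable in the past year 1 > 0 → not met
6. rides operating with open deficiencies 2 > 0 → not met
7. third-party ride inspection 33 days ago vs limit 30 → not met
8. operator training 697 days ago vs limit 730 → met
9. emergency-stop system test 25 days ago vs limit 45 → met
10. condition 'runs water rides' holds; daily inspection log audit 595 days ago vs limit 540 → not met
Not met: 2, 4, 5, 6, 7, 10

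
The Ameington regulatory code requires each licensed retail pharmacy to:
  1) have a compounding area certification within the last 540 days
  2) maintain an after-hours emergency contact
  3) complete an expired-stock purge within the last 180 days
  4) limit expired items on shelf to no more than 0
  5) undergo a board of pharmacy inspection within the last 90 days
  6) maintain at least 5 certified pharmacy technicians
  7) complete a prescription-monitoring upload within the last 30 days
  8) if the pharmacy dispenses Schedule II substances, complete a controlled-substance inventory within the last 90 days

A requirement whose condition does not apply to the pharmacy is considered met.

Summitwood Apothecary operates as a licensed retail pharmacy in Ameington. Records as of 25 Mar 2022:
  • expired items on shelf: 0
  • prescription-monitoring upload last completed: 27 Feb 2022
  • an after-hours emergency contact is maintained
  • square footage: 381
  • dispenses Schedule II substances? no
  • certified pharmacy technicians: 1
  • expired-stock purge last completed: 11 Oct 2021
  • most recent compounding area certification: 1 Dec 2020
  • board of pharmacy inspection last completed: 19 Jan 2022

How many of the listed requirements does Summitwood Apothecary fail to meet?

1

1. compounding area certification 479 days ago vs limit 540 → met
2. after-hours emergency contact present → met
3. expired-stock purge 165 days ago vs limit 180 → met
4. expired items on shelf 0 ≤ 0 → met
5. board of pharmacy inspection 65 days ago vs limit 90 → met
6. certified pharmacy technicians 1 < 5 → not met
7. prescription-monitoring upload 26 days ago vs limit 30 → met
8. condition 'dispenses Schedule II substances' does not hold → requirement n/a → met
Not met: 1 of 8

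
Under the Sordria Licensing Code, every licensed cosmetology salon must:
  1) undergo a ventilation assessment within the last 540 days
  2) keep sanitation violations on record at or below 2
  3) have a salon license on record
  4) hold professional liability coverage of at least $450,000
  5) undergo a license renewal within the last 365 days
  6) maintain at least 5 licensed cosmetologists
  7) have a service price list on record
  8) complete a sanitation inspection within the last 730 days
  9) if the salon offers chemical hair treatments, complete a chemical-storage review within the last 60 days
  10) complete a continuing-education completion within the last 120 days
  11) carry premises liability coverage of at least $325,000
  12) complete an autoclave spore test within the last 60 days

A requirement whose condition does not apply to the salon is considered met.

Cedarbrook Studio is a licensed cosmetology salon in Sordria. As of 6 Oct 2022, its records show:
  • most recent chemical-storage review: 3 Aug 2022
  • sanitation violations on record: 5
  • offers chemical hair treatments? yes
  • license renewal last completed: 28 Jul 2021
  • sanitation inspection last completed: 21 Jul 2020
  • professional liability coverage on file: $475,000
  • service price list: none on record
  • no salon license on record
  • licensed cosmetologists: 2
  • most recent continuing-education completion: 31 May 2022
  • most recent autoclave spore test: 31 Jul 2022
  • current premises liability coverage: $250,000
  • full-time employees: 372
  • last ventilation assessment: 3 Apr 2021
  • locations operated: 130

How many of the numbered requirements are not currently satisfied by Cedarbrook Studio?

1. ventilation assessment 551 days ago vs limit 540 → not met
2. sanitation violations on record 5 > 2 → not met
3. salon license absent → not met
4. professional liability coverage $475,000 ≥ $450,000 → met
5. license renewal 435 days ago vs limit 365 → not met
6. licensed cosmetologists 2 < 5 → not met
7. service price list absent → not met
8. sanitation inspection 807 days ago vs limit 730 → not met
9. condition 'offers chemical hair treatments' holds; chemical-storage review 64 days ago vs limit 60 → not met
10. continuing-education completion 128 days ago vs limit 120 → not met
11. premises liability coverage $250,000 < $325,000 → not met
12. autoclave spore test 67 days ago vs limit 60 → not met
Not met: 11 of 12

11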